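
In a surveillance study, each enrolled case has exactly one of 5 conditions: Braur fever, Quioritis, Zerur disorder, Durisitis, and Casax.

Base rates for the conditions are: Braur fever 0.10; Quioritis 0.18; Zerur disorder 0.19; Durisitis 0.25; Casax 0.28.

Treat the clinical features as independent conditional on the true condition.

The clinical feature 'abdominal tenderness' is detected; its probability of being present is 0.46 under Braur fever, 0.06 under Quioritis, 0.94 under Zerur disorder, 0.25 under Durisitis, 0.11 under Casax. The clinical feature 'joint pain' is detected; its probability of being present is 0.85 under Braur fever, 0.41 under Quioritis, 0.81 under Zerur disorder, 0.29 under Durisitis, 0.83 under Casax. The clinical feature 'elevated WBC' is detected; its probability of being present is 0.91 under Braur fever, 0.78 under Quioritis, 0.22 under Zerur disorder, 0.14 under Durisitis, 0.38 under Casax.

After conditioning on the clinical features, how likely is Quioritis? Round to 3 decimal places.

For each hypothesis, the unnormalized posterior weight is prior × product of the clinical feature likelihoods:
  Braur fever: 0.10 × 0.46 × 0.85 × 0.91 = 0.035581
  Quioritis: 0.18 × 0.06 × 0.41 × 0.78 = 0.0034538
  Zerur disorder: 0.19 × 0.94 × 0.81 × 0.22 = 0.031827
  Durisitis: 0.25 × 0.25 × 0.29 × 0.14 = 0.0025375
  Casax: 0.28 × 0.11 × 0.83 × 0.38 = 0.0097143
Normalizing constant Z = 0.035581 + 0.0034538 + 0.031827 + 0.0025375 + 0.0097143 = 0.083113.
P(Quioritis | evidence) = 0.0034538 / 0.083113 ≈ 0.042.

0.042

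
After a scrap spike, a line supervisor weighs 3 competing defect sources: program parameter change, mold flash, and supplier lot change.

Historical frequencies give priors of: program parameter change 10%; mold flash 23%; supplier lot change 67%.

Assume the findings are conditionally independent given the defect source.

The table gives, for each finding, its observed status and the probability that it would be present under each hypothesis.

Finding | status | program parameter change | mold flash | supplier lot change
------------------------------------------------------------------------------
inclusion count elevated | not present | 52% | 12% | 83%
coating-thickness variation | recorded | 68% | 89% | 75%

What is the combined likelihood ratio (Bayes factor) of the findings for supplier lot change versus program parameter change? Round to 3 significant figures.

Take the product of per-finding likelihoods under each hypothesis (using 1 − P(present | H) for each absent finding), then divide.
  supplier lot change: (1 − 0.83) × 0.75 = 0.1275
  program parameter change: (1 − 0.52) × 0.68 = 0.3264
Bayes factor = 0.1275 / 0.3264 ≈ 0.391

0.391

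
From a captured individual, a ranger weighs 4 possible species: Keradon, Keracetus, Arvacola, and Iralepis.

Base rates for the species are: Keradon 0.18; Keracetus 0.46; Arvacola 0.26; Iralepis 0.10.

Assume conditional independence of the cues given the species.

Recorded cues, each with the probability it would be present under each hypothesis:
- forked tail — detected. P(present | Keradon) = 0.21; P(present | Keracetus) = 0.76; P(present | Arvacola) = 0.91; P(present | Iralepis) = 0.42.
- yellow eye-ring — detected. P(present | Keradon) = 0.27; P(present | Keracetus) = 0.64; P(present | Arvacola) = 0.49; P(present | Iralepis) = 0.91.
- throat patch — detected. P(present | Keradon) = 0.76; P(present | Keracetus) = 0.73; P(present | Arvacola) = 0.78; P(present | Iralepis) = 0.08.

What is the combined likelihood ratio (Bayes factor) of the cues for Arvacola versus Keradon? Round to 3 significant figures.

8.07

The Bayes factor is the ratio of the joint likelihoods of the cue pattern under the two hypotheses.
  Arvacola: 0.91 × 0.49 × 0.78 = 0.3478
  Keradon: 0.21 × 0.27 × 0.76 = 0.043092
Bayes factor = 0.3478 / 0.043092 ≈ 8.07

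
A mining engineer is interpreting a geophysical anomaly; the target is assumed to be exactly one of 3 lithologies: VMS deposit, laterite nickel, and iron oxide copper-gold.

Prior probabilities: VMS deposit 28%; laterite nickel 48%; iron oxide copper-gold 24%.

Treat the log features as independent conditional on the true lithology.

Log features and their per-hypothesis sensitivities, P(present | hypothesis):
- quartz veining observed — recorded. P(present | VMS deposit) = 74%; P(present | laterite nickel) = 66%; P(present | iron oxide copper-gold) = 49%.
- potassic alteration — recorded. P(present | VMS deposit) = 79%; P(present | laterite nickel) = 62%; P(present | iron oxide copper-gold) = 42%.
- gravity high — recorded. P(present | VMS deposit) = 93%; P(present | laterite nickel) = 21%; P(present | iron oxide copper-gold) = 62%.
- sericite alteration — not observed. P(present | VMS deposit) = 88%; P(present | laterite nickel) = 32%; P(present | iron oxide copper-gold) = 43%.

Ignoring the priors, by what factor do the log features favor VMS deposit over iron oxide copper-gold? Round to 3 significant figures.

Take the product of per-log feature likelihoods under each hypothesis (using 1 − P(present | H) for each absent log feature), then divide.
  VMS deposit: 0.74 × 0.79 × 0.93 × (1 − 0.88) = 0.065241
  iron oxide copper-gold: 0.49 × 0.42 × 0.62 × (1 − 0.43) = 0.07273
Bayes factor = 0.065241 / 0.07273 ≈ 0.897

0.897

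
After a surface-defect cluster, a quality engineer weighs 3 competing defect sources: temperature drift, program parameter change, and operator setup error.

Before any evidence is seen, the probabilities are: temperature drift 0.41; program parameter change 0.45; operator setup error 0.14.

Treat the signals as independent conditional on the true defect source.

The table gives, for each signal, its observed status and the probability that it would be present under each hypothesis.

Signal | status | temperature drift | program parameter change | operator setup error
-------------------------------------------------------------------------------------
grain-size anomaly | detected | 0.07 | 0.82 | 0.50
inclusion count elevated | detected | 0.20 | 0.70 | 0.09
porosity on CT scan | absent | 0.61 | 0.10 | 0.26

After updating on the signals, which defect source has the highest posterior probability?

program parameter change

By Bayes' rule with conditional independence, the unnormalized weight for each hypothesis is prior × ∏ likelihoods (using 1 − P(present | H) for each absent signal):
  temperature drift: 0.41 × 0.07 × 0.20 × (1 − 0.61) = 0.0022386
  program parameter change: 0.45 × 0.82 × 0.70 × (1 − 0.10) = 0.23247
  operator setup error: 0.14 × 0.50 × 0.09 × (1 − 0.26) = 0.004662
The unnormalized weights sum to 0.23937.
P(temperature drift | evidence) ≈ 0.0022386 / 0.23937 ≈ 0.009
P(program parameter change | evidence) ≈ 0.23247 / 0.23937 ≈ 0.971
P(operator setup error | evidence) ≈ 0.004662 / 0.23937 ≈ 0.019
The largest is 0.971, so program parameter change is most probable.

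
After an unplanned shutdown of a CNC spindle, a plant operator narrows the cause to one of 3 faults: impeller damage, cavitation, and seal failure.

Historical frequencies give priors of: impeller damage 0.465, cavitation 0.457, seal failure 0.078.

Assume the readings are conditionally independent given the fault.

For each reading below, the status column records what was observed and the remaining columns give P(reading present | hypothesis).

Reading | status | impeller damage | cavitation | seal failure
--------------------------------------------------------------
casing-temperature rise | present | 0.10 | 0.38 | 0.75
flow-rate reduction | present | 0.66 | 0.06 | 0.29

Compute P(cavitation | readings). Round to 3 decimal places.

By Bayes' rule with conditional independence, the unnormalized weight for each hypothesis is prior × ∏ likelihoods:
  impeller damage: 0.465 × 0.10 × 0.66 = 0.03069
  cavitation: 0.457 × 0.38 × 0.06 = 0.01042
  seal failure: 0.078 × 0.75 × 0.29 = 0.016965
The unnormalized weights sum to 0.058075.
P(cavitation | evidence) = 0.01042 / 0.058075 ≈ 0.179.

0.179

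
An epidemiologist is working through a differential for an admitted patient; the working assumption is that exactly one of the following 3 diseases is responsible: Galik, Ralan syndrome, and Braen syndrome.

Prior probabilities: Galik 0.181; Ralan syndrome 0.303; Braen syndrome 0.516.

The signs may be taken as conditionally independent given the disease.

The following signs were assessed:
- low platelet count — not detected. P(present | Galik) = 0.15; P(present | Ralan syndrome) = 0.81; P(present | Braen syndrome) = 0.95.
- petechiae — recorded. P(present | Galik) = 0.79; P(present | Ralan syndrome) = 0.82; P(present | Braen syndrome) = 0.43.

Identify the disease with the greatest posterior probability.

Galik

Multiply each prior by the joint likelihood of the sign pattern (using 1 − P(present | H) for each absent sign):
  Galik: 0.181 × (1 − 0.15) × 0.79 = 0.12154
  Ralan syndrome: 0.303 × (1 − 0.81) × 0.82 = 0.047207
  Braen syndrome: 0.516 × (1 − 0.95) × 0.43 = 0.011094
Marginal likelihood of the evidence = 0.17984.
P(Galik | evidence) ≈ 0.12154 / 0.17984 ≈ 0.676
P(Ralan syndrome | evidence) ≈ 0.047207 / 0.17984 ≈ 0.262
P(Braen syndrome | evidence) ≈ 0.011094 / 0.17984 ≈ 0.062
The largest is 0.676, so Galik is most probable.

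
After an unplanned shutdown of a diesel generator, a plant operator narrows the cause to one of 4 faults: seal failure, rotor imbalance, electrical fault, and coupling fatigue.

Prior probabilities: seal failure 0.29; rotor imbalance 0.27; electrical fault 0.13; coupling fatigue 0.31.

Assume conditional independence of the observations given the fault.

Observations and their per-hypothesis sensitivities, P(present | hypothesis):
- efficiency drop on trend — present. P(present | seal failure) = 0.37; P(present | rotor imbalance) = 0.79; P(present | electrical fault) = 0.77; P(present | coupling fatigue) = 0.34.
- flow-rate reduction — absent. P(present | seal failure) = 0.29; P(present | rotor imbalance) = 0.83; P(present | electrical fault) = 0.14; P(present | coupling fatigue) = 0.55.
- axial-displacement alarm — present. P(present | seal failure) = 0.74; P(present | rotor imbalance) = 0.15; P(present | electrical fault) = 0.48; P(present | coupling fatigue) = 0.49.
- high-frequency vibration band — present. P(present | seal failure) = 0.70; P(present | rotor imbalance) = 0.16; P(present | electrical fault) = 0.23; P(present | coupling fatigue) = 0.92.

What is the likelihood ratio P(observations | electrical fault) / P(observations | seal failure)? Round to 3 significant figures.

0.537

Joint likelihood of the evidence pattern under each hypothesis (using 1 − P(present | H) for each absent observation):
  electrical fault: 0.77 × (1 − 0.14) × 0.48 × 0.23 = 0.073107
  seal failure: 0.37 × (1 − 0.29) × 0.74 × 0.70 = 0.13608
Bayes factor = 0.073107 / 0.13608 ≈ 0.537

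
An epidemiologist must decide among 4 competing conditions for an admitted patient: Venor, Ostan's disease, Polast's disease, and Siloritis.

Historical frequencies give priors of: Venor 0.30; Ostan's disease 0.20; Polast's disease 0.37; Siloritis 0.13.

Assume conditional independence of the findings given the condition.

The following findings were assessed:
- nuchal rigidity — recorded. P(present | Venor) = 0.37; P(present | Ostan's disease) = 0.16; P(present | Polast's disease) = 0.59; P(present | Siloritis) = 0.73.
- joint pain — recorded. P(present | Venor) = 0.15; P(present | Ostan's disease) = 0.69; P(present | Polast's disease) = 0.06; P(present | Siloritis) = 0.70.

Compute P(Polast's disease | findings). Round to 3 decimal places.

For each hypothesis, the unnormalized posterior weight is prior × product of the finding likelihoods:
  Venor: 0.30 × 0.37 × 0.15 = 0.01665
  Ostan's disease: 0.20 × 0.16 × 0.69 = 0.02208
  Polast's disease: 0.37 × 0.59 × 0.06 = 0.013098
  Siloritis: 0.13 × 0.73 × 0.70 = 0.06643
Normalizing constant Z = 0.01665 + 0.02208 + 0.013098 + 0.06643 = 0.11826.
P(Polast's disease | evidence) = 0.013098 / 0.11826 ≈ 0.111.

0.111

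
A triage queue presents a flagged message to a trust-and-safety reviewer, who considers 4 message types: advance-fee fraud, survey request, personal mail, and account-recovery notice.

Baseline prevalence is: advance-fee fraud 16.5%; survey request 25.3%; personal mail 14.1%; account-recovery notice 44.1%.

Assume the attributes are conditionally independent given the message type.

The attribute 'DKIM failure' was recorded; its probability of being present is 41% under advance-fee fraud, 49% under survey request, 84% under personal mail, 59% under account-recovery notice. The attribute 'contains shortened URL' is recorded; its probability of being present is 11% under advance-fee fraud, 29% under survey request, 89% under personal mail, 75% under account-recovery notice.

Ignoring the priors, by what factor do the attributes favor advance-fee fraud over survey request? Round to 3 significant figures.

0.317

Joint likelihood of the attribute pattern under each hypothesis:
  advance-fee fraud: 0.41 × 0.11 = 0.0451
  survey request: 0.49 × 0.29 = 0.1421
Bayes factor = 0.0451 / 0.1421 ≈ 0.317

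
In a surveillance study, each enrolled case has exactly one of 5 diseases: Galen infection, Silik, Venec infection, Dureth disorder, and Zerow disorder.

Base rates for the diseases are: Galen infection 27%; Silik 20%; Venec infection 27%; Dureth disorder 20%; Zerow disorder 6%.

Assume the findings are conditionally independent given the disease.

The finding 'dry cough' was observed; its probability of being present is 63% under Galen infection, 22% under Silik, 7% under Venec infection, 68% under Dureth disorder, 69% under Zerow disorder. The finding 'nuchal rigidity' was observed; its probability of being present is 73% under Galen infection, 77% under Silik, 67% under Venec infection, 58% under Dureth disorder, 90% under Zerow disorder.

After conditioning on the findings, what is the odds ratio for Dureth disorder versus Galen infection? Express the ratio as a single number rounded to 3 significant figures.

0.635

Posterior odds equal prior odds times the likelihood ratio; only the two competing hypotheses matter.
  Dureth disorder: 0.20 × 0.68 × 0.58 = 0.07888
  Galen infection: 0.27 × 0.63 × 0.73 = 0.12417
Odds(Dureth disorder : Galen infection) = 0.07888 / 0.12417 ≈ 0.635.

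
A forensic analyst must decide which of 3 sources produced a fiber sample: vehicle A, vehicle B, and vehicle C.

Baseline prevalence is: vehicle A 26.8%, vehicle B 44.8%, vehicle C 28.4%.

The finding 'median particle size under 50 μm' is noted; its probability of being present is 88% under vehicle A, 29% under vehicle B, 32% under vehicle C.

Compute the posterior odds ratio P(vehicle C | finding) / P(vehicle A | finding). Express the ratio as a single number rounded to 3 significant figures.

Posterior odds equal prior odds times the likelihood ratio; only the two competing hypotheses matter.
  vehicle C: 0.284 × 0.32 = 0.09088
  vehicle A: 0.268 × 0.88 = 0.23584
Posterior odds = 0.09088 / 0.23584 ≈ 0.385.

0.385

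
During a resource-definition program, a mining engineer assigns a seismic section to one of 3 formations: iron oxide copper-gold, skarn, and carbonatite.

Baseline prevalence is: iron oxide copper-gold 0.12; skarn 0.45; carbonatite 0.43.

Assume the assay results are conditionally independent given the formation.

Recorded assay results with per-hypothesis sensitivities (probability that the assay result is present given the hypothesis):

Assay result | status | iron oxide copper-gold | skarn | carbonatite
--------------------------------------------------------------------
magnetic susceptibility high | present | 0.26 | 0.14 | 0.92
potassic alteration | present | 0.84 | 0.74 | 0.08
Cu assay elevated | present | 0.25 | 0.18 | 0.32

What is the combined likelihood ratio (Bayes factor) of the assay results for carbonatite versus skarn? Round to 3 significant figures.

The Bayes factor is the ratio of the joint likelihoods of the assay result pattern under the two hypotheses.
  carbonatite: 0.92 × 0.08 × 0.32 = 0.023552
  skarn: 0.14 × 0.74 × 0.18 = 0.018648
Bayes factor = 0.023552 / 0.018648 ≈ 1.26

1.26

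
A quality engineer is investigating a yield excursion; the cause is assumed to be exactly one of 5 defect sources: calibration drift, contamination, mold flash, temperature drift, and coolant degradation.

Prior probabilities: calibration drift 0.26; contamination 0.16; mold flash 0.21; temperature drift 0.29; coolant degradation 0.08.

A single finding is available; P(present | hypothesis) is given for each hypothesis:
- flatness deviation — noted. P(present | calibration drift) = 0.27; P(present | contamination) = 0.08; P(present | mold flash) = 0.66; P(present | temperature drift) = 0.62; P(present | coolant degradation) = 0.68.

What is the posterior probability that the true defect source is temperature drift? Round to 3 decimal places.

For each hypothesis, the unnormalized posterior weight is prior × likelihood:
  calibration drift: 0.26 × 0.27 = 0.0702
  contamination: 0.16 × 0.08 = 0.0128
  mold flash: 0.21 × 0.66 = 0.1386
  temperature drift: 0.29 × 0.62 = 0.1798
  coolant degradation: 0.08 × 0.68 = 0.0544
Normalizing constant Z = 0.0702 + 0.0128 + 0.1386 + 0.1798 + 0.0544 = 0.4558.
P(temperature drift | evidence) = 0.1798 / 0.4558 ≈ 0.394.

0.394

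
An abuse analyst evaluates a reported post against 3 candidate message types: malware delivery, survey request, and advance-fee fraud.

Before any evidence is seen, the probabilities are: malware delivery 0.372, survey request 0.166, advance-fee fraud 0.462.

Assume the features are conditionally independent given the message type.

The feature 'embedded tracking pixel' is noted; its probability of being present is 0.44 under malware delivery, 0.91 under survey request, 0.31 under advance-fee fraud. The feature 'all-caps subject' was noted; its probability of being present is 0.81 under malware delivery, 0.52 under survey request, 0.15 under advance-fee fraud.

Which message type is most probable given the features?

malware delivery

By Bayes' rule with conditional independence, the unnormalized weight for each hypothesis is prior × ∏ likelihoods:
  malware delivery: 0.372 × 0.44 × 0.81 = 0.13258
  survey request: 0.166 × 0.91 × 0.52 = 0.078551
  advance-fee fraud: 0.462 × 0.31 × 0.15 = 0.021483
Marginal likelihood of the evidence = 0.23262.
P(malware delivery | evidence) ≈ 0.13258 / 0.23262 ≈ 0.570
P(survey request | evidence) ≈ 0.078551 / 0.23262 ≈ 0.338
P(advance-fee fraud | evidence) ≈ 0.021483 / 0.23262 ≈ 0.092
The largest is 0.570, so malware delivery is most probable.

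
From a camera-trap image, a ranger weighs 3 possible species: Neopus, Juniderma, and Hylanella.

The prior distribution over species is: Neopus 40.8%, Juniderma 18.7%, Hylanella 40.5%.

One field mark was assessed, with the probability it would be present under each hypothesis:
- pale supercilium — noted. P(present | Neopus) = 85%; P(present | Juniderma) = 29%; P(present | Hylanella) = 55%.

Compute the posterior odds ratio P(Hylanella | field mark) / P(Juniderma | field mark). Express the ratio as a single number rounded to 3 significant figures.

The normalizing constant cancels in an odds ratio, so compute prior × likelihood for the two hypotheses only:
  Hylanella: 0.405 × 0.55 = 0.22275
  Juniderma: 0.187 × 0.29 = 0.05423
Posterior odds = 0.22275 / 0.05423 ≈ 4.11.

4.11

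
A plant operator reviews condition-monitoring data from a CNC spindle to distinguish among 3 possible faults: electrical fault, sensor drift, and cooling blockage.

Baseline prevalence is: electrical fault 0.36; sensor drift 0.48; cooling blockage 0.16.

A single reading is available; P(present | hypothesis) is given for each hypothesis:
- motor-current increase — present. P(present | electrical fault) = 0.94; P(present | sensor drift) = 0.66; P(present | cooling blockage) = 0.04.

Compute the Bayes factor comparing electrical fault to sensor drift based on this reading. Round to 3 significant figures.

Likelihood of this reading under each hypothesis:
  electrical fault: 0.94
  sensor drift: 0.66
Bayes factor = 0.94 / 0.66 ≈ 1.42

1.42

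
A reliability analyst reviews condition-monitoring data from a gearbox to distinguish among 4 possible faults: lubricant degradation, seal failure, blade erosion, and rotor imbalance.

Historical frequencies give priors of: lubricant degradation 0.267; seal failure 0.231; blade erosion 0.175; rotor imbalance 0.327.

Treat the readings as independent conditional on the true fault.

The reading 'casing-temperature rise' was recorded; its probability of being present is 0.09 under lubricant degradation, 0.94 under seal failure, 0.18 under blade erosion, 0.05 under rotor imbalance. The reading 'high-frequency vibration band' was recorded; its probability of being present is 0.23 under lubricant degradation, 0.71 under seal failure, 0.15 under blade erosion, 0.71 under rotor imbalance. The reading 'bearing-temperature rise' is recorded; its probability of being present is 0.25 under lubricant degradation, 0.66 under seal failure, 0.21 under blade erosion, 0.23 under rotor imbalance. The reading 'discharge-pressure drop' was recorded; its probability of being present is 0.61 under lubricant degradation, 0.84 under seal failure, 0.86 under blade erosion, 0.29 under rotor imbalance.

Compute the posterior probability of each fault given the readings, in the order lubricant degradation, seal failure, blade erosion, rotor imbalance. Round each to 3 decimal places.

0.010, 0.972, 0.010, 0.009

For each hypothesis, the unnormalized posterior weight is prior × product of the reading likelihoods:
  lubricant degradation: 0.267 × 0.09 × 0.23 × 0.25 × 0.61 = 0.00084285
  seal failure: 0.231 × 0.94 × 0.71 × 0.66 × 0.84 = 0.085472
  blade erosion: 0.175 × 0.18 × 0.15 × 0.21 × 0.86 = 0.00085334
  rotor imbalance: 0.327 × 0.05 × 0.71 × 0.23 × 0.29 = 0.00077429
Marginal likelihood of the evidence = 0.087942.
P(lubricant degradation | evidence) = 0.00084285 / 0.087942 ≈ 0.010
P(seal failure | evidence) = 0.085472 / 0.087942 ≈ 0.972
P(blade erosion | evidence) = 0.00085334 / 0.087942 ≈ 0.010
P(rotor imbalance | evidence) = 0.00077429 / 0.087942 ≈ 0.009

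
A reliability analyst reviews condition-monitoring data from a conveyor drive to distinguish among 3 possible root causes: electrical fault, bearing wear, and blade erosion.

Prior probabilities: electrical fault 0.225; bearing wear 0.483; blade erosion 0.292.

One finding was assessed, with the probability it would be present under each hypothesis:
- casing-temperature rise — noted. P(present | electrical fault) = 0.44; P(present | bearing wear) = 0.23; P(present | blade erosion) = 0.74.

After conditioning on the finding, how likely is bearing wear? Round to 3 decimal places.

For each hypothesis, the unnormalized posterior weight is prior × likelihood:
  electrical fault: 0.225 × 0.44 = 0.099
  bearing wear: 0.483 × 0.23 = 0.11109
  blade erosion: 0.292 × 0.74 = 0.21608
Normalizing constant Z = 0.099 + 0.11109 + 0.21608 = 0.42617.
P(bearing wear | evidence) = 0.11109 / 0.42617 ≈ 0.261.

0.261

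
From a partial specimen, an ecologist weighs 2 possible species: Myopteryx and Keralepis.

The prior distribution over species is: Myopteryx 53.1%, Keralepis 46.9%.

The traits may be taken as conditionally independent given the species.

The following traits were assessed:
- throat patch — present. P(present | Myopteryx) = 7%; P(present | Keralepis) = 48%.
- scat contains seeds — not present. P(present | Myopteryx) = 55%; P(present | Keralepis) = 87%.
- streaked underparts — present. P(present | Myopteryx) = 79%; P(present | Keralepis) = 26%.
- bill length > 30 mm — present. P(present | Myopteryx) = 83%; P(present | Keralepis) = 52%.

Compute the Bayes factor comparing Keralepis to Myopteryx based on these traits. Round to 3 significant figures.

Joint likelihood of the trait pattern under each hypothesis (using 1 − P(present | H) for each absent trait):
  Keralepis: 0.48 × (1 − 0.87) × 0.26 × 0.52 = 0.0084365
  Myopteryx: 0.07 × (1 − 0.55) × 0.79 × 0.83 = 0.020655
Bayes factor = 0.0084365 / 0.020655 ≈ 0.408

0.408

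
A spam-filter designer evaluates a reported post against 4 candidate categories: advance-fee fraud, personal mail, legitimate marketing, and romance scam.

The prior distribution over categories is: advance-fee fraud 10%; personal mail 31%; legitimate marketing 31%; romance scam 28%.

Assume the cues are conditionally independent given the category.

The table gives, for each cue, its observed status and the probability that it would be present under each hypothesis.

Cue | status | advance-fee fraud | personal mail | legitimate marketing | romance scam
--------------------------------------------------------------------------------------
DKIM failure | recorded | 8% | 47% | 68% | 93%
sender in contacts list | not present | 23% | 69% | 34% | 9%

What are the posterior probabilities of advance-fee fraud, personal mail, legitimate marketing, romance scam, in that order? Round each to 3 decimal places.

For each hypothesis, the unnormalized posterior weight is prior × product of the cue likelihoods (using 1 − P(present | H) for each absent cue):
  advance-fee fraud: 0.10 × 0.08 × (1 − 0.23) = 0.00616
  personal mail: 0.31 × 0.47 × (1 − 0.69) = 0.045167
  legitimate marketing: 0.31 × 0.68 × (1 − 0.34) = 0.13913
  romance scam: 0.28 × 0.93 × (1 − 0.09) = 0.23696
Marginal likelihood of the evidence = 0.42742.
P(advance-fee fraud | evidence) = 0.00616 / 0.42742 ≈ 0.014
P(personal mail | evidence) = 0.045167 / 0.42742 ≈ 0.106
P(legitimate marketing | evidence) = 0.13913 / 0.42742 ≈ 0.326
P(romance scam | evidence) = 0.23696 / 0.42742 ≈ 0.554

0.014, 0.106, 0.326, 0.554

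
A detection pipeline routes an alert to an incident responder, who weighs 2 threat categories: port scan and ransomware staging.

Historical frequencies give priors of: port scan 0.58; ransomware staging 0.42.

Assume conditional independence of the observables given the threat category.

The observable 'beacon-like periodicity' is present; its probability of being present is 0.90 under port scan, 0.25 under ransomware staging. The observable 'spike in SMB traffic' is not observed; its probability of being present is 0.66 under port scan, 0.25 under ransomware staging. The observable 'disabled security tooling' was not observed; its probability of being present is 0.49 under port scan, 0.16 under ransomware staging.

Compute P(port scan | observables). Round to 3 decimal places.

0.578

By Bayes' rule with conditional independence, the unnormalized weight for each hypothesis is prior × ∏ likelihoods (using 1 − P(present | H) for each absent observable):
  port scan: 0.58 × 0.90 × (1 − 0.66) × (1 − 0.49) = 0.090515
  ransomware staging: 0.42 × 0.25 × (1 − 0.25) × (1 − 0.16) = 0.06615
Marginal likelihood of the evidence = 0.15666.
P(port scan | evidence) = 0.090515 / 0.15666 ≈ 0.578.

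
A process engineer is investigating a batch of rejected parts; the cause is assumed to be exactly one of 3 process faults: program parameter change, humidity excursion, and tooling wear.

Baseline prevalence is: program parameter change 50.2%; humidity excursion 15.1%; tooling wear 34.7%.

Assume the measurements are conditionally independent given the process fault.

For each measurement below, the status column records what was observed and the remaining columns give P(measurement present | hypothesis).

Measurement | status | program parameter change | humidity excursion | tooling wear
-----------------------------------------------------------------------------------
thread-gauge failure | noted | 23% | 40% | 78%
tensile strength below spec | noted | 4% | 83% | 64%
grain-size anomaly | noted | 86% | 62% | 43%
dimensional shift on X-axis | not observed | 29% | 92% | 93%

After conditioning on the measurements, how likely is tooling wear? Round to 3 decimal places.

Multiply each prior by the joint likelihood of the measurement pattern (using 1 − P(present | H) for each absent measurement):
  program parameter change: 0.502 × 0.23 × 0.04 × 0.86 × (1 − 0.29) = 0.00282
  humidity excursion: 0.151 × 0.40 × 0.83 × 0.62 × (1 − 0.92) = 0.0024865
  tooling wear: 0.347 × 0.78 × 0.64 × 0.43 × (1 − 0.93) = 0.005214
Normalizing constant Z = 0.00282 + 0.0024865 + 0.005214 = 0.010521.
P(tooling wear | evidence) = 0.005214 / 0.010521 ≈ 0.496.

0.496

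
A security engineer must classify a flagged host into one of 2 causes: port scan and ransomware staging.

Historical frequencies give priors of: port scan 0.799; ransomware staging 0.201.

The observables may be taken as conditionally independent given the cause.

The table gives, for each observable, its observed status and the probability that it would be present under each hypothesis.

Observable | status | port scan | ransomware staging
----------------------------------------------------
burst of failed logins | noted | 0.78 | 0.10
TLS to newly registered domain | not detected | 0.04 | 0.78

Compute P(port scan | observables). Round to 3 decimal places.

For each hypothesis, the unnormalized posterior weight is prior × product of the observable likelihoods (using 1 − P(present | H) for each absent observable):
  port scan: 0.799 × 0.78 × (1 − 0.04) = 0.59829
  ransomware staging: 0.201 × 0.10 × (1 − 0.78) = 0.004422
Marginal likelihood of the evidence = 0.60271.
P(port scan | evidence) = 0.59829 / 0.60271 ≈ 0.993.

0.993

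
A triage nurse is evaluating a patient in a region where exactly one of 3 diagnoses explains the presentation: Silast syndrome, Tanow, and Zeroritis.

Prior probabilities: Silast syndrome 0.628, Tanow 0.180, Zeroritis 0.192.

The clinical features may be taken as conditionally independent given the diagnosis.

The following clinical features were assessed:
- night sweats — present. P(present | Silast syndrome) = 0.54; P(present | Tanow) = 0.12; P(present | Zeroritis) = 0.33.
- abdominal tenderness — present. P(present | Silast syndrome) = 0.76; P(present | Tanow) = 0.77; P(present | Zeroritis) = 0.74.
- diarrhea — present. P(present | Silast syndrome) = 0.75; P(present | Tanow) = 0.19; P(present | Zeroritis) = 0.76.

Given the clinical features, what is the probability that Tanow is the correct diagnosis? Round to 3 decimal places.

0.014

For each hypothesis, the unnormalized posterior weight is prior × product of the clinical feature likelihoods:
  Silast syndrome: 0.628 × 0.54 × 0.76 × 0.75 = 0.1933
  Tanow: 0.180 × 0.12 × 0.77 × 0.19 = 0.0031601
  Zeroritis: 0.192 × 0.33 × 0.74 × 0.76 = 0.035634
Normalizing constant Z = 0.1933 + 0.0031601 + 0.035634 = 0.23209.
P(Tanow | evidence) = 0.0031601 / 0.23209 ≈ 0.014.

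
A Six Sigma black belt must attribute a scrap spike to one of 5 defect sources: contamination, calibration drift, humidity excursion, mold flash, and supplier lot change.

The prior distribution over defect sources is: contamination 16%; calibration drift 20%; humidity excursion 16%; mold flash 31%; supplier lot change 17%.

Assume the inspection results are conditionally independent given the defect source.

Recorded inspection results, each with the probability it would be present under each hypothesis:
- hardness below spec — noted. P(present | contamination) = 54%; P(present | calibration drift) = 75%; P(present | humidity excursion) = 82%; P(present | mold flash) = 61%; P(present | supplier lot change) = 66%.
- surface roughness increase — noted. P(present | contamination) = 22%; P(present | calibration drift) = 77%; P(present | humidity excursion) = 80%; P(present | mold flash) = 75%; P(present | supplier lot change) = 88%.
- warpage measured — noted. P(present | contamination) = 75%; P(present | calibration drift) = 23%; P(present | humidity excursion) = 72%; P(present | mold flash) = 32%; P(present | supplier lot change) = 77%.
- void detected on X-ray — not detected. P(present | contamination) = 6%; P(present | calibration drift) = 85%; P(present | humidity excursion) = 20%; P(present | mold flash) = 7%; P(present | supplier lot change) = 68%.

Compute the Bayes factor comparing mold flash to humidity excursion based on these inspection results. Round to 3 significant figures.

0.360

Take the product of per-inspection result likelihoods under each hypothesis (using 1 − P(present | H) for each absent inspection result), then divide.
  mold flash: 0.61 × 0.75 × 0.32 × (1 − 0.07) = 0.13615
  humidity excursion: 0.82 × 0.80 × 0.72 × (1 − 0.20) = 0.37786
Bayes factor = 0.13615 / 0.37786 ≈ 0.360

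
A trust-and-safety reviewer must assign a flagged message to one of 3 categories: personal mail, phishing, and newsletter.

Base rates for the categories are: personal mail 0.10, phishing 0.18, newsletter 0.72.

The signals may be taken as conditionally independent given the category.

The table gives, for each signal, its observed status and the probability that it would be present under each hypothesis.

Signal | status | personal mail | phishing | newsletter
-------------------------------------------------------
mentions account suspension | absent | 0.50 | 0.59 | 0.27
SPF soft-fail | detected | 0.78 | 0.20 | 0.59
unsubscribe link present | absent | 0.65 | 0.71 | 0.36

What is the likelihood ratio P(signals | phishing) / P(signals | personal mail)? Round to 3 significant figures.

Take the product of per-signal likelihoods under each hypothesis (using 1 − P(present | H) for each absent signal), then divide.
  phishing: (1 − 0.59) × 0.20 × (1 − 0.71) = 0.02378
  personal mail: (1 − 0.50) × 0.78 × (1 − 0.65) = 0.1365
Bayes factor = 0.02378 / 0.1365 ≈ 0.174

0.174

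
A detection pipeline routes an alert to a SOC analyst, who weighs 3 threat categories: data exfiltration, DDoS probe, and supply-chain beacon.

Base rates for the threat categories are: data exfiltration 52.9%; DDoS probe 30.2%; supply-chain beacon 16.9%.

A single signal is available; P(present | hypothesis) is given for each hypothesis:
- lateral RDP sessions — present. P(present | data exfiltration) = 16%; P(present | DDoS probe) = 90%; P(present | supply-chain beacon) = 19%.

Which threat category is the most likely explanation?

For each hypothesis, the unnormalized posterior weight is prior × likelihood:
  data exfiltration: 0.529 × 0.16 = 0.08464
  DDoS probe: 0.302 × 0.90 = 0.2718
  supply-chain beacon: 0.169 × 0.19 = 0.03211
The unnormalized weights sum to 0.38855.
P(data exfiltration | evidence) ≈ 0.08464 / 0.38855 ≈ 0.218
P(DDoS probe | evidence) ≈ 0.2718 / 0.38855 ≈ 0.700
P(supply-chain beacon | evidence) ≈ 0.03211 / 0.38855 ≈ 0.083
The largest is 0.700, so DDoS probe is most probable.

DDoS probe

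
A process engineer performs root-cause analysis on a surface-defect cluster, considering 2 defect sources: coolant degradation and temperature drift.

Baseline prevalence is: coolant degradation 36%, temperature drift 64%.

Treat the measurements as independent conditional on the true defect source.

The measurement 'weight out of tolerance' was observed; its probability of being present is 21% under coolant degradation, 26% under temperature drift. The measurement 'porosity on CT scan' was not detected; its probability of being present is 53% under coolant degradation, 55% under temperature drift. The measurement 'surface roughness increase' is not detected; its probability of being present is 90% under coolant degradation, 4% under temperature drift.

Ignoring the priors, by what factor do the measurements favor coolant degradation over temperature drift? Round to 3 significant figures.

0.0879

The Bayes factor is the ratio of the joint likelihoods of the measurement pattern under the two hypotheses (using 1 − P(present | H) for each absent measurement).
  coolant degradation: 0.21 × (1 − 0.53) × (1 − 0.90) = 0.00987
  temperature drift: 0.26 × (1 − 0.55) × (1 − 0.04) = 0.11232
Bayes factor = 0.00987 / 0.11232 ≈ 0.0879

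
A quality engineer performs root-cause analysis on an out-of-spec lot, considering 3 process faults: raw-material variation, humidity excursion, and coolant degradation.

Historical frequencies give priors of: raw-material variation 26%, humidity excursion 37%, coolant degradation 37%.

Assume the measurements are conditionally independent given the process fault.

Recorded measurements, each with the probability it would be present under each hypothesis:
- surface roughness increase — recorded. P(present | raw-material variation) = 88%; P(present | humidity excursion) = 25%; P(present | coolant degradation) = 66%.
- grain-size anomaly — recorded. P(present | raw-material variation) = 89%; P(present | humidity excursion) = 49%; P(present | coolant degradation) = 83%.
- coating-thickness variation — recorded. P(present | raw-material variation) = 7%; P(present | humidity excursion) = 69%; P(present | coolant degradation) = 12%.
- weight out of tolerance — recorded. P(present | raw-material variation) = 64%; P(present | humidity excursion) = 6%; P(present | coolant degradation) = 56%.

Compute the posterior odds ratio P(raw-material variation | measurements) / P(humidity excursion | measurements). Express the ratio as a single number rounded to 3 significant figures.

Posterior odds equal prior odds times the likelihood ratio; only the two competing hypotheses matter.
  raw-material variation: 0.26 × 0.88 × 0.89 × 0.07 × 0.64 = 0.0091227
  humidity excursion: 0.37 × 0.25 × 0.49 × 0.69 × 0.06 = 0.0018765
Posterior odds = 0.0091227 / 0.0018765 ≈ 4.86.

4.86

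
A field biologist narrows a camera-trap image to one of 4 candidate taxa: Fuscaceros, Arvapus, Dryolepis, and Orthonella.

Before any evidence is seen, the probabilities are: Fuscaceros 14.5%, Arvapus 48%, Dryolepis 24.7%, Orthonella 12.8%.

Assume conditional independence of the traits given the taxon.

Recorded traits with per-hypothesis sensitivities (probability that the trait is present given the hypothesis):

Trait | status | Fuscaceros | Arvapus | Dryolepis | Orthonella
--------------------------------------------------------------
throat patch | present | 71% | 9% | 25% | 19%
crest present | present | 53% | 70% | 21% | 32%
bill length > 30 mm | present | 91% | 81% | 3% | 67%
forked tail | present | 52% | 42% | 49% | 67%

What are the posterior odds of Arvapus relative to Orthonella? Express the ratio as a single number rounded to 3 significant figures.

2.94

The normalizing constant cancels in an odds ratio, so compute prior × likelihood for the two hypotheses only:
  Arvapus: 0.480 × 0.09 × 0.70 × 0.81 × 0.42 = 0.010288
  Orthonella: 0.128 × 0.19 × 0.32 × 0.67 × 0.67 = 0.0034935
Posterior odds = 0.010288 / 0.0034935 ≈ 2.94.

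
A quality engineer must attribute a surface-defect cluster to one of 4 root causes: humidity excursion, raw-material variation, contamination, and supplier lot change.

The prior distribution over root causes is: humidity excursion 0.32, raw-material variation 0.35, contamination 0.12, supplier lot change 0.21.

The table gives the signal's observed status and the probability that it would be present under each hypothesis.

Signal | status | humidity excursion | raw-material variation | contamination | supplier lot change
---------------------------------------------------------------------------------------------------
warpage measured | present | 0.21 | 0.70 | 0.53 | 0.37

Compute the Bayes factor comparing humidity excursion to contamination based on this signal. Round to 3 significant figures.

Likelihood of this signal under each hypothesis:
  humidity excursion: 0.21
  contamination: 0.53
Bayes factor = 0.21 / 0.53 ≈ 0.396

0.396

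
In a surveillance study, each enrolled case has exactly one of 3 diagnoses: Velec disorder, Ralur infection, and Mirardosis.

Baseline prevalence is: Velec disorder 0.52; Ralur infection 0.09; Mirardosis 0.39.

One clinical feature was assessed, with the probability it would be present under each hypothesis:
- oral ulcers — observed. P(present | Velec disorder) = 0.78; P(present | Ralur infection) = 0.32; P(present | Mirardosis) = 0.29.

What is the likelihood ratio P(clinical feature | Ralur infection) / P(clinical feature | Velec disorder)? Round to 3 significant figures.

The Bayes factor is the ratio of the two likelihoods.
  Ralur infection: 0.32
  Velec disorder: 0.78
Bayes factor = 0.32 / 0.78 ≈ 0.410

0.410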